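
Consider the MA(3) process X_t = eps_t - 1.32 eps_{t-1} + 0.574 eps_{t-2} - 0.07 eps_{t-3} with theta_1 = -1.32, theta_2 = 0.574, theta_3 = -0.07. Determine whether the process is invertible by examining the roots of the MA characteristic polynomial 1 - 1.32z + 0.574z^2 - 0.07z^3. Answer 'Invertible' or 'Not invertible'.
\text{Invertible}

The MA(q) characteristic polynomial is P(z) = 1 - 1.32z + 0.574z^2 - 0.07z^3.
Invertibility requires all roots to lie outside the unit circle, i.e. |z| > 1 for every root.
Degree 3: look for a simple real root z0 first, then factor out (1 - z/z0) and solve the remaining quadratic.
Testing z0 = 5: P(5) = 1 + (-1.32)(5) + (0.574)(5)^2 + (-0.07)(5)^3
  = 1 + (-6.6) + (14.35) + (-8.75) = 0.  So z_0 = 5 is a root, |z_0| = 5.
Divide out the factor (1 - 0.2 z) = (1 - z/z0) (since 1/z0 = 0.2):
  P(z) = (1 - 0.2 z)(1 + (-1.12) z + (0.35) z^2)
  [check: z-coef -1.12 - (0.2) = -1.32; z^2-coef 0.35 - (0.2)(-1.12) = 0.574; z^3-coef -(0.2)(0.35) = -0.07.]
Remaining roots from the quadratic factor 1 + (-1.12) z + (0.35) z^2:
  Set 1 + (-1.12) z + (0.35) z^2 = 0, i.e. a z^2 + b z + c = 0 with a = 0.35, b = -1.12, c = 1.
  Discriminant D = b^2 - 4ac = (-1.12)^2 - 4*(0.35)*1 = 1.2544 - (1.4) = -0.1456.
  D < 0, so the roots are the complex-conjugate pair z = (-b +/- i sqrt(-D)) / (2a) = 1.6 +/- 0.5451i.
  For a conjugate pair |z|^2 = z * conj(z) = (product of roots) = c/a = 1/(0.35) = 2.857143, so |z| = sqrt(2.857143) = 1.6903 for both roots.
Moduli of all roots: 5.0000, 1.6903, 1.6903.
All moduli strictly greater than 1? Yes.
Verdict: Invertible.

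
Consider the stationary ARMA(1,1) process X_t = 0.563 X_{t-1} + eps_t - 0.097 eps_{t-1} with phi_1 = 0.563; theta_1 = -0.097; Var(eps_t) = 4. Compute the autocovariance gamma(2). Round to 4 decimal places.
\gamma(2) = 1.4525

Multiply the model equation by X_{t-k} and take expectations. With theta_0 = psi_0 = 1 and psi_j the MA(infinity) weights, this gives
  gamma(k) - sum_i phi_i gamma(k-i) = c_k,
  c_k = sigma^2 * sum_{j=k..q} theta_j psi_{j-k}   (c_k = 0 for k > q),
using gamma(-m) = gamma(m).
psi-weights needed (psi_j = theta_j + sum_i phi_i psi_{j-i}):
  psi_1 = theta_1 + phi_1 = -0.097 + (0.563) = 0.466
Right-hand sides:
  c_0 = sigma^2 (1 + theta_1 psi_1) = 4 * (1 + (-0.097)(0.466)) = 4 * 0.954798 = 3.819192
  c_1 = sigma^2 theta_1 = 4 * (-0.097) = -0.388
  c_2 = 0
Equations for k = 0 and k = 1 (AR order 1):
  gamma(0) = phi_1 gamma(1) + c_0
  gamma(1) = phi_1 gamma(0) + c_1
Substituting the second into the first: gamma(0) (1 - phi_1^2) = c_0 + phi_1 c_1, so
  gamma(0) = (c_0 + phi_1 c_1) / (1 - phi_1^2) = (3.819192 + (0.563)(-0.388)) / (1 - (0.563)^2) = 3.600748 / 0.683031 = 5.27172.
  gamma(1) = phi_1 gamma(0) + c_1 = (0.563)(5.27172) + (-0.388) = 2.579978.
For k = 2 (> q): gamma(2) = phi_1 gamma(1) = (0.563)(2.579978) = 1.452528.
Therefore gamma(2) = 1.4525 (to 4 decimal places).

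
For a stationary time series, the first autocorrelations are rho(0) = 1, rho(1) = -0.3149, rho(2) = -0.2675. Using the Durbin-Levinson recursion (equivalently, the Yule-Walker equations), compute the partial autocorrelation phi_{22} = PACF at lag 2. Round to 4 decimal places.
\phi_{22} = -0.4070

The PACF at lag k is phi_{kk}, the last component of the solution
to the Yule-Walker system G_k phi = r_k where
  (G_k)_{ij} = rho(|i - j|), (r_k)_i = rho(i), i,j = 1..k.
Equivalently, Durbin-Levinson gives phi_{kk} iteratively:
  phi_{11} = rho(1)
  phi_{kk} = [rho(k) - sum_{j=1..k-1} phi_{k-1,j} rho(k-j)]
            / [1 - sum_{j=1..k-1} phi_{k-1,j} rho(j)],
  phi_{k,j} = phi_{k-1,j} - phi_{kk} phi_{k-1,k-j},  j = 1..k-1.
Step k = 1:
  phi_11 = rho(1) = -0.3149.
Step k = 2:
  phi_22 = [rho(2) - phi_11 rho(1)] / [1 - phi_11 rho(1)] = [-0.2675 - (-0.3149)(-0.3149)] / [1 - (-0.3149)(-0.3149)]
         = -0.36666201 / 0.90083799 = -0.407.
Therefore phi_{22} = -0.4070.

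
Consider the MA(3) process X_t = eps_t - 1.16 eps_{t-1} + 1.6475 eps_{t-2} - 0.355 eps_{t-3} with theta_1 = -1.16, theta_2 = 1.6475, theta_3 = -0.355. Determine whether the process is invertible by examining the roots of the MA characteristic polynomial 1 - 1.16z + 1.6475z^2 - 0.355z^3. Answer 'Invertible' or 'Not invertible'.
\text{Not invertible}

The MA(q) characteristic polynomial is P(z) = 1 - 1.16z + 1.6475z^2 - 0.355z^3.
Invertibility requires all roots to lie outside the unit circle, i.e. |z| > 1 for every root.
Degree 3: look for a simple real root z0 first, then factor out (1 - z/z0) and solve the remaining quadratic.
Testing z0 = 4: P(4) = 1 + (-1.16)(4) + (1.6475)(4)^2 + (-0.355)(4)^3
  = 1 + (-4.64) + (26.36) + (-22.72) = 0.  So z_0 = 4 is a root, |z_0| = 4.
Divide out the factor (1 - 0.25 z) = (1 - z/z0) (since 1/z0 = 0.25):
  P(z) = (1 - 0.25 z)(1 + (-0.91) z + (1.42) z^2)
  [check: z-coef -0.91 - (0.25) = -1.16; z^2-coef 1.42 - (0.25)(-0.91) = 1.6475; z^3-coef -(0.25)(1.42) = -0.355.]
Remaining roots from the quadratic factor 1 + (-0.91) z + (1.42) z^2:
  Set 1 + (-0.91) z + (1.42) z^2 = 0, i.e. a z^2 + b z + c = 0 with a = 1.42, b = -0.91, c = 1.
  Discriminant D = b^2 - 4ac = (-0.91)^2 - 4*(1.42)*1 = 0.8281 - (5.68) = -4.8519.
  D < 0, so the roots are the complex-conjugate pair z = (-b +/- i sqrt(-D)) / (2a) = 0.3204 +/- 0.7756i.
  For a conjugate pair |z|^2 = z * conj(z) = (product of roots) = c/a = 1/(1.42) = 0.704225, so |z| = sqrt(0.704225) = 0.8392 for both roots.
Moduli of all roots: 4.0000, 0.8392, 0.8392.
All moduli strictly greater than 1? No.
Verdict: Not invertible.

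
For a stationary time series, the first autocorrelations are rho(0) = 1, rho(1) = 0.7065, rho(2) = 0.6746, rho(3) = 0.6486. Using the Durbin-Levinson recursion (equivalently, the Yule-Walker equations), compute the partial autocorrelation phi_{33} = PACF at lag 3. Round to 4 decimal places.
\phi_{33} = 0.2081

The PACF at lag k is phi_{kk}, the last component of the solution
to the Yule-Walker system G_k phi = r_k where
  (G_k)_{ij} = rho(|i - j|), (r_k)_i = rho(i), i,j = 1..k.
Equivalently, Durbin-Levinson gives phi_{kk} iteratively:
  phi_{11} = rho(1)
  phi_{kk} = [rho(k) - sum_{j=1..k-1} phi_{k-1,j} rho(k-j)]
            / [1 - sum_{j=1..k-1} phi_{k-1,j} rho(j)],
  phi_{k,j} = phi_{k-1,j} - phi_{kk} phi_{k-1,k-j},  j = 1..k-1.
Step k = 1:
  phi_11 = rho(1) = 0.7065.
Step k = 2:
  phi_22 = [rho(2) - phi_11 rho(1)] / [1 - phi_11 rho(1)] = [0.6746 - (0.7065)(0.7065)] / [1 - (0.7065)(0.7065)]
         = 0.17545775 / 0.50085775 = 0.350315.
  Update: phi_21 = phi_11 - phi_22 phi_11 = 0.7065 - (0.350315)(0.7065) = 0.459003.
Step k = 3:
  phi_33 = [rho(3) - phi_21 rho(2) - phi_22 rho(1)] / [1 - phi_21 rho(1) - phi_22 rho(2)]
    numerator   = 0.6486 - (0.459003)(0.6746) - (0.350315)(0.7065) = 0.0914595
    denominator = 1 - (0.459003)(0.7065) - (0.350315)(0.6746) = 0.43939235
  phi_33 = 0.0914595 / 0.43939235 = 0.2081.
Therefore phi_{33} = 0.2081.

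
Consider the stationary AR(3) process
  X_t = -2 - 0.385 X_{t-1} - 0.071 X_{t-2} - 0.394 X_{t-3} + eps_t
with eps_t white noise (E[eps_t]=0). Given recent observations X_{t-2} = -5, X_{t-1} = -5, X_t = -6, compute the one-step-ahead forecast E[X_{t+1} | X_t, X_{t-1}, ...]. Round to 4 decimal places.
E[X_{t+1} \mid \mathcal F_t] = 2.6350

For an AR(p) model X_t = c + sum_i phi_i X_{t-i} + eps_t, the
one-step-ahead conditional mean is
  E[X_{t+1} | X_t, ...] = c + sum_i phi_i X_{t+1-i}.
Substitute known values:
  E[X_{t+1} | ...] = -2 + (-0.385) * (-6) + (-0.071) * (-5) + (-0.394) * (-5)
                   = 2.6350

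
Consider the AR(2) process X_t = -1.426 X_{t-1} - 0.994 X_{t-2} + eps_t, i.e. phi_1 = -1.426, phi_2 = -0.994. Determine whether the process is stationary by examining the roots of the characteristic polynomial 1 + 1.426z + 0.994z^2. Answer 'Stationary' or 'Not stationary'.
\text{Stationary}

The AR(p) characteristic polynomial is P(z) = 1 + 1.426z + 0.994z^2.
Stationarity requires all roots to lie outside the unit circle, i.e. |z| > 1 for every root.
Set 1 + (1.426) z + (0.994) z^2 = 0, i.e. a z^2 + b z + c = 0 with a = 0.994, b = 1.426, c = 1.
Discriminant D = b^2 - 4ac = (1.426)^2 - 4*(0.994)*1 = 2.033476 - (3.976) = -1.942524.
D < 0, so the roots are the complex-conjugate pair z = (-b +/- i sqrt(-D)) / (2a) = -0.7173 +/- 0.7011i.
For a conjugate pair |z|^2 = z * conj(z) = (product of roots) = c/a = 1/(0.994) = 1.006036, so |z| = sqrt(1.006036) = 1.003 for both roots.
Moduli of all roots: 1.0030, 1.0030.
All moduli strictly greater than 1? Yes.
Verdict: Stationary.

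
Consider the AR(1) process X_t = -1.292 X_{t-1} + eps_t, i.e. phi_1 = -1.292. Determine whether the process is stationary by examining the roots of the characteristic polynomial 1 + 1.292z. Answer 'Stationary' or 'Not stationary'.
\text{Not stationary}

The AR(p) characteristic polynomial is P(z) = 1 + 1.292z.
Stationarity requires all roots to lie outside the unit circle, i.e. |z| > 1 for every root.
This is linear in z: 1 + (1.292) z = 0  =>  z = -1/(1.292) = -0.773994,  |z| = 0.773994.
Moduli of all roots: 0.7740.
All moduli strictly greater than 1? No.
Verdict: Not stationary.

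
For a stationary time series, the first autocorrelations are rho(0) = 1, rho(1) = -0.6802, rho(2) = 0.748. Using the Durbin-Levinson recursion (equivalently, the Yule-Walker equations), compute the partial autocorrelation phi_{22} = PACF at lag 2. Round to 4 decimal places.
\phi_{22} = 0.5310

The PACF at lag k is phi_{kk}, the last component of the solution
to the Yule-Walker system G_k phi = r_k where
  (G_k)_{ij} = rho(|i - j|), (r_k)_i = rho(i), i,j = 1..k.
Equivalently, Durbin-Levinson gives phi_{kk} iteratively:
  phi_{11} = rho(1)
  phi_{kk} = [rho(k) - sum_{j=1..k-1} phi_{k-1,j} rho(k-j)]
            / [1 - sum_{j=1..k-1} phi_{k-1,j} rho(j)],
  phi_{k,j} = phi_{k-1,j} - phi_{kk} phi_{k-1,k-j},  j = 1..k-1.
Step k = 1:
  phi_11 = rho(1) = -0.6802.
Step k = 2:
  phi_22 = [rho(2) - phi_11 rho(1)] / [1 - phi_11 rho(1)] = [0.748 - (-0.6802)(-0.6802)] / [1 - (-0.6802)(-0.6802)]
         = 0.28532796 / 0.53732796 = 0.531.
Therefore phi_{22} = 0.5310.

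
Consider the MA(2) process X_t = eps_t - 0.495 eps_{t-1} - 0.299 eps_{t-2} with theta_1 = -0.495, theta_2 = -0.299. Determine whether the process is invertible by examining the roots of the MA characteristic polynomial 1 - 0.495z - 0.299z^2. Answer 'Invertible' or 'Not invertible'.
\text{Invertible}

The MA(q) characteristic polynomial is P(z) = 1 - 0.495z - 0.299z^2.
Invertibility requires all roots to lie outside the unit circle, i.e. |z| > 1 for every root.
Set 1 + (-0.495) z + (-0.299) z^2 = 0, i.e. a z^2 + b z + c = 0 with a = -0.299, b = -0.495, c = 1.
Discriminant D = b^2 - 4ac = (-0.495)^2 - 4*(-0.299)*1 = 0.245025 - (-1.196) = 1.441025.
D >= 0, so the roots are real: z = (-b +/- sqrt(D)) / (2a) = (0.495 +/- 1.200427) / (-0.598).
  z_1 = (0.495 + 1.200427) / (-0.598) = -2.8352,   |z_1| = 2.8352.
  z_2 = (0.495 - 1.200427) / (-0.598) = 1.1796,   |z_2| = 1.1796.
Moduli of all roots: 2.8352, 1.1796.
All moduli strictly greater than 1? Yes.
Verdict: Invertible.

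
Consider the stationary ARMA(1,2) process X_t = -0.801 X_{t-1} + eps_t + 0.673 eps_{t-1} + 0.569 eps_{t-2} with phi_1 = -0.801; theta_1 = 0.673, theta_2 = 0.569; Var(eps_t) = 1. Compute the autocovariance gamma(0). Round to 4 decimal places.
\gamma(0) = 2.2746

Multiply the model equation by X_{t-k} and take expectations. With theta_0 = psi_0 = 1 and psi_j the MA(infinity) weights, this gives
  gamma(k) - sum_i phi_i gamma(k-i) = c_k,
  c_k = sigma^2 * sum_{j=k..q} theta_j psi_{j-k}   (c_k = 0 for k > q),
using gamma(-m) = gamma(m).
psi-weights needed (psi_j = theta_j + sum_i phi_i psi_{j-i}):
  psi_1 = theta_1 + phi_1 = 0.673 + (-0.801) = -0.128
  psi_2 = theta_2 + phi_1 psi_1 = 0.569 + (-0.801)(-0.128) = 0.671528
Right-hand sides:
  c_0 = sigma^2 (1 + theta_1 psi_1 + theta_2 psi_2) = 1 * (1 + (0.673)(-0.128) + (0.569)(0.671528)) = 1 * 1.295955 = 1.295955
  c_1 = sigma^2 (theta_1 + theta_2 psi_1) = 1 * (0.673 + (0.569)(-0.128)) = 0.600168
  c_2 = sigma^2 theta_2 = 1 * (0.569) = 0.569
Equations for k = 0 and k = 1 (AR order 1):
  gamma(0) = phi_1 gamma(1) + c_0
  gamma(1) = phi_1 gamma(0) + c_1
Substituting the second into the first: gamma(0) (1 - phi_1^2) = c_0 + phi_1 c_1, so
  gamma(0) = (c_0 + phi_1 c_1) / (1 - phi_1^2) = (1.295955 + (-0.801)(0.600168)) / (1 - (-0.801)^2) = 0.815221 / 0.358399 = 2.274618.
Therefore gamma(0) = 2.2746 (to 4 decimal places).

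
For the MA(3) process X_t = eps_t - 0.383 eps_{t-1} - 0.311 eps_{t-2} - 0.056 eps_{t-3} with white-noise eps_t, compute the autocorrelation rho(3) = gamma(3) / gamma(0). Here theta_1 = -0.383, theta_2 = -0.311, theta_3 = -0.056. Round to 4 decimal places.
\rho(3) = -0.0449

For an MA(q) process with theta_0 = 1, the autocovariance is
  gamma(k) = sigma^2 * sum_{i=0..q-k} theta_i * theta_{i+k},
and rho(k) = gamma(k) / gamma(0). Sigma^2 cancels.
  numerator   = (1)*(-0.056) = -0.056.
  denominator = (1)^2 + (-0.383)^2 + (-0.311)^2 + (-0.056)^2 = 1.246546.
  rho(3) = -0.056 / 1.246546 = -0.0449.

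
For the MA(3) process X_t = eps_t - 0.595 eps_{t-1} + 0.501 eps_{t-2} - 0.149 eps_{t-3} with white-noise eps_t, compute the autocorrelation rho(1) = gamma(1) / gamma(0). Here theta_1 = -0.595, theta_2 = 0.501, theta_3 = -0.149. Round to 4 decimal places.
\rho(1) = -0.5947

For an MA(q) process with theta_0 = 1, the autocovariance is
  gamma(k) = sigma^2 * sum_{i=0..q-k} theta_i * theta_{i+k},
and rho(k) = gamma(k) / gamma(0). Sigma^2 cancels.
  numerator   = (1)*(-0.595) + (-0.595)*(0.501) + (0.501)*(-0.149) = -0.967744.
  denominator = (1)^2 + (-0.595)^2 + (0.501)^2 + (-0.149)^2 = 1.627227.
  rho(1) = -0.967744 / 1.627227 = -0.5947.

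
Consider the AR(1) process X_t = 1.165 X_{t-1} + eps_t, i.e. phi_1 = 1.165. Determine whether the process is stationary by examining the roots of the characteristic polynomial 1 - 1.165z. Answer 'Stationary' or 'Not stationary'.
\text{Not stationary}

The AR(p) characteristic polynomial is P(z) = 1 - 1.165z.
Stationarity requires all roots to lie outside the unit circle, i.e. |z| > 1 for every root.
This is linear in z: 1 + (-1.165) z = 0  =>  z = -1/(-1.165) = 0.858369,  |z| = 0.858369.
Moduli of all roots: 0.8584.
All moduli strictly greater than 1? No.
Verdict: Not stationary.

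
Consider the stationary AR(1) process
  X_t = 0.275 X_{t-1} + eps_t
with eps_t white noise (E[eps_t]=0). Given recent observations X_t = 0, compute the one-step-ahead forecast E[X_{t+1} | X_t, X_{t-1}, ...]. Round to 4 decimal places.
E[X_{t+1} \mid \mathcal F_t] = 0.0000

For an AR(p) model X_t = c + sum_i phi_i X_{t-i} + eps_t, the
one-step-ahead conditional mean is
  E[X_{t+1} | X_t, ...] = c + sum_i phi_i X_{t+1-i}.
Substitute known values:
  E[X_{t+1} | ...] = (0.275) * (0)
                   = 0.0000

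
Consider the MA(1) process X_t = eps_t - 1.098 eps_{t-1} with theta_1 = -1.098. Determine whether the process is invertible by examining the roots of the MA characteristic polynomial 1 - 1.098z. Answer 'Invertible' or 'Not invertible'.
\text{Not invertible}

The MA(q) characteristic polynomial is P(z) = 1 - 1.098z.
Invertibility requires all roots to lie outside the unit circle, i.e. |z| > 1 for every root.
This is linear in z: 1 + (-1.098) z = 0  =>  z = -1/(-1.098) = 0.910747,  |z| = 0.910747.
Moduli of all roots: 0.9107.
All moduli strictly greater than 1? No.
Verdict: Not invertible.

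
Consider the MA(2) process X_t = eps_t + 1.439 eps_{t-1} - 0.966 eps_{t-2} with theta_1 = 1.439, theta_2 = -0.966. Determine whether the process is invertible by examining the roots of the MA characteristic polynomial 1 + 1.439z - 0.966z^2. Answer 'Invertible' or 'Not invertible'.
\text{Not invertible}

The MA(q) characteristic polynomial is P(z) = 1 + 1.439z - 0.966z^2.
Invertibility requires all roots to lie outside the unit circle, i.e. |z| > 1 for every root.
Set 1 + (1.439) z + (-0.966) z^2 = 0, i.e. a z^2 + b z + c = 0 with a = -0.966, b = 1.439, c = 1.
Discriminant D = b^2 - 4ac = (1.439)^2 - 4*(-0.966)*1 = 2.070721 - (-3.864) = 5.934721.
D >= 0, so the roots are real: z = (-b +/- sqrt(D)) / (2a) = (-1.439 +/- 2.436128) / (-1.932).
  z_1 = (-1.439 + 2.436128) / (-1.932) = -0.5161,   |z_1| = 0.5161.
  z_2 = (-1.439 - 2.436128) / (-1.932) = 2.0058,   |z_2| = 2.0058.
Moduli of all roots: 0.5161, 2.0058.
All moduli strictly greater than 1? No.
Verdict: Not invertible.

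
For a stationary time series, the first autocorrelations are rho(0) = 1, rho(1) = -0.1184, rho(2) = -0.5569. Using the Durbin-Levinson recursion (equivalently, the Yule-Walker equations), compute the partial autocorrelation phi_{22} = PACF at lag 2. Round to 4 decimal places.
\phi_{22} = -0.5790

The PACF at lag k is phi_{kk}, the last component of the solution
to the Yule-Walker system G_k phi = r_k where
  (G_k)_{ij} = rho(|i - j|), (r_k)_i = rho(i), i,j = 1..k.
Equivalently, Durbin-Levinson gives phi_{kk} iteratively:
  phi_{11} = rho(1)
  phi_{kk} = [rho(k) - sum_{j=1..k-1} phi_{k-1,j} rho(k-j)]
            / [1 - sum_{j=1..k-1} phi_{k-1,j} rho(j)],
  phi_{k,j} = phi_{k-1,j} - phi_{kk} phi_{k-1,k-j},  j = 1..k-1.
Step k = 1:
  phi_11 = rho(1) = -0.1184.
Step k = 2:
  phi_22 = [rho(2) - phi_11 rho(1)] / [1 - phi_11 rho(1)] = [-0.5569 - (-0.1184)(-0.1184)] / [1 - (-0.1184)(-0.1184)]
         = -0.57091856 / 0.98598144 = -0.579.
Therefore phi_{22} = -0.5790.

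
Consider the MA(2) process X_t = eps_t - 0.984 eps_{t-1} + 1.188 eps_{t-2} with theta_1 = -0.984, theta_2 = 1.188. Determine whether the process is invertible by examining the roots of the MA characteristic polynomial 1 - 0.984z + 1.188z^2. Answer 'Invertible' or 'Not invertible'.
\text{Not invertible}

The MA(q) characteristic polynomial is P(z) = 1 - 0.984z + 1.188z^2.
Invertibility requires all roots to lie outside the unit circle, i.e. |z| > 1 for every root.
Set 1 + (-0.984) z + (1.188) z^2 = 0, i.e. a z^2 + b z + c = 0 with a = 1.188, b = -0.984, c = 1.
Discriminant D = b^2 - 4ac = (-0.984)^2 - 4*(1.188)*1 = 0.968256 - (4.752) = -3.783744.
D < 0, so the roots are the complex-conjugate pair z = (-b +/- i sqrt(-D)) / (2a) = 0.4141 +/- 0.8187i.
For a conjugate pair |z|^2 = z * conj(z) = (product of roots) = c/a = 1/(1.188) = 0.841751, so |z| = sqrt(0.841751) = 0.9175 for both roots.
Moduli of all roots: 0.9175, 0.9175.
All moduli strictly greater than 1? No.
Verdict: Not invertible.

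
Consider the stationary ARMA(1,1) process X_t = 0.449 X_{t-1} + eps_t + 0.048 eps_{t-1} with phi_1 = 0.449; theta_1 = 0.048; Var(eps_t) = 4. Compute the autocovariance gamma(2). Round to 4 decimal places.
\gamma(2) = 1.1421

Multiply the model equation by X_{t-k} and take expectations. With theta_0 = psi_0 = 1 and psi_j the MA(infinity) weights, this gives
  gamma(k) - sum_i phi_i gamma(k-i) = c_k,
  c_k = sigma^2 * sum_{j=k..q} theta_j psi_{j-k}   (c_k = 0 for k > q),
using gamma(-m) = gamma(m).
psi-weights needed (psi_j = theta_j + sum_i phi_i psi_{j-i}):
  psi_1 = theta_1 + phi_1 = 0.048 + (0.449) = 0.497
Right-hand sides:
  c_0 = sigma^2 (1 + theta_1 psi_1) = 4 * (1 + (0.048)(0.497)) = 4 * 1.023856 = 4.095424
  c_1 = sigma^2 theta_1 = 4 * (0.048) = 0.192
  c_2 = 0
Equations for k = 0 and k = 1 (AR order 1):
  gamma(0) = phi_1 gamma(1) + c_0
  gamma(1) = phi_1 gamma(0) + c_1
Substituting the second into the first: gamma(0) (1 - phi_1^2) = c_0 + phi_1 c_1, so
  gamma(0) = (c_0 + phi_1 c_1) / (1 - phi_1^2) = (4.095424 + (0.449)(0.192)) / (1 - (0.449)^2) = 4.181632 / 0.798399 = 5.237522.
  gamma(1) = phi_1 gamma(0) + c_1 = (0.449)(5.237522) + (0.192) = 2.543647.
For k = 2 (> q): gamma(2) = phi_1 gamma(1) = (0.449)(2.543647) = 1.142098.
Therefore gamma(2) = 1.1421 (to 4 decimal places).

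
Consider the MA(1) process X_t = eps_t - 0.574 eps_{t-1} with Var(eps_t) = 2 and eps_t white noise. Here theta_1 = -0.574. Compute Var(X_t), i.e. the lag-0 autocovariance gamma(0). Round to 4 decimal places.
\gamma(0) = 2.6590

For an MA(q) process X_t = eps_t + sum_i theta_i eps_{t-i} with
Var(eps_t) = sigma^2, the variance is
  gamma(0) = sigma^2 * (1 + sum_i theta_i^2).
  sum_i theta_i^2 = (-0.574)^2 = 0.329476.
  gamma(0) = 2 * (1 + 0.329476) = 2 * 1.329476 = 2.658952, which rounds to 2.6590.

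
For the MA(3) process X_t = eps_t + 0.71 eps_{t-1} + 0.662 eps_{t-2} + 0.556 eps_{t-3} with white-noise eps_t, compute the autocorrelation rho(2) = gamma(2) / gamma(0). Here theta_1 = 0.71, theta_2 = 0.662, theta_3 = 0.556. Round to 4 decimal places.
\rho(2) = 0.4694

For an MA(q) process with theta_0 = 1, the autocovariance is
  gamma(k) = sigma^2 * sum_{i=0..q-k} theta_i * theta_{i+k},
and rho(k) = gamma(k) / gamma(0). Sigma^2 cancels.
  numerator   = (1)*(0.662) + (0.71)*(0.556) = 1.05676.
  denominator = (1)^2 + (0.71)^2 + (0.662)^2 + (0.556)^2 = 2.25148.
  rho(2) = 1.05676 / 2.25148 = 0.4694.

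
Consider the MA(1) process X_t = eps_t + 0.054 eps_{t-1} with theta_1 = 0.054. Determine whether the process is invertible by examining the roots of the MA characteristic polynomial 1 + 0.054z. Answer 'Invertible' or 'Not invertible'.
\text{Invertible}

The MA(q) characteristic polynomial is P(z) = 1 + 0.054z.
Invertibility requires all roots to lie outside the unit circle, i.e. |z| > 1 for every root.
This is linear in z: 1 + (0.054) z = 0  =>  z = -1/(0.054) = -18.518519,  |z| = 18.518519.
Moduli of all roots: 18.5185.
All moduli strictly greater than 1? Yes.
Verdict: Invertible.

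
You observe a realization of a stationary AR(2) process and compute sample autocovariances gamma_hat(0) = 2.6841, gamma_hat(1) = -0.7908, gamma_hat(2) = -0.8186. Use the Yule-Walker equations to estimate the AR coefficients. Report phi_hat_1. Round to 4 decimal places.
\hat\phi_{1} = -0.4210

The Yule-Walker equations for an AR(p) process read, in matrix form,
  Gamma_p phi = r_p,   with   (Gamma_p)_{ij} = gamma(|i - j|),
                       (r_p)_i = gamma(i),   i,j = 1..p.
Substitute the sample gammas (Toeplitz matrix and right-hand side of size 2):
  Gamma_p = [[2.6841, -0.7908], [-0.7908, 2.6841]]
  r_p     = [-0.7908, -0.8186]
Written out:
  2.6841 phi_1 - 0.7908 phi_2 = -0.7908
  -0.7908 phi_1 + 2.6841 phi_2 = -0.8186
Solve by Cramer's rule:
  det = gamma(0)^2 - gamma(1)^2 = (2.6841)^2 - (-0.7908)^2 = 7.20439281 - 0.62536464 = 6.57902817
  phi_hat_1 = [gamma(1) gamma(0) - gamma(1) gamma(2)] / det = [(-0.7908)(2.6841) - (-0.7908)(-0.8186)] / 6.57902817 = -2.76993516 / 6.57902817 = -0.421
  phi_hat_2 = [gamma(0) gamma(2) - gamma(1)^2] / det = [(2.6841)(-0.8186) - (-0.7908)^2] / 6.57902817 = -2.8225689 / 6.57902817 = -0.429
So phi_hat = [-0.4210, -0.4290].
Therefore phi_hat_1 = -0.4210.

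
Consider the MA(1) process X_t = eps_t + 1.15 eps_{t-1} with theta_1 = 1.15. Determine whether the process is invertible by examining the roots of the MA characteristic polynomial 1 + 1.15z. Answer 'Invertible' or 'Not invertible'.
\text{Not invertible}

The MA(q) characteristic polynomial is P(z) = 1 + 1.15z.
Invertibility requires all roots to lie outside the unit circle, i.e. |z| > 1 for every root.
This is linear in z: 1 + (1.15) z = 0  =>  z = -1/(1.15) = -0.869565,  |z| = 0.869565.
Moduli of all roots: 0.8696.
All moduli strictly greater than 1? No.
Verdict: Not invertible.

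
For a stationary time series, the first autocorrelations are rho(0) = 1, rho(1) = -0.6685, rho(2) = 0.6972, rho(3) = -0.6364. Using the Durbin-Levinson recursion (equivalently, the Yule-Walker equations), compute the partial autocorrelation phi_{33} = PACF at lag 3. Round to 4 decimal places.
\phi_{33} = -0.1790

The PACF at lag k is phi_{kk}, the last component of the solution
to the Yule-Walker system G_k phi = r_k where
  (G_k)_{ij} = rho(|i - j|), (r_k)_i = rho(i), i,j = 1..k.
Equivalently, Durbin-Levinson gives phi_{kk} iteratively:
  phi_{11} = rho(1)
  phi_{kk} = [rho(k) - sum_{j=1..k-1} phi_{k-1,j} rho(k-j)]
            / [1 - sum_{j=1..k-1} phi_{k-1,j} rho(j)],
  phi_{k,j} = phi_{k-1,j} - phi_{kk} phi_{k-1,k-j},  j = 1..k-1.
Step k = 1:
  phi_11 = rho(1) = -0.6685.
Step k = 2:
  phi_22 = [rho(2) - phi_11 rho(1)] / [1 - phi_11 rho(1)] = [0.6972 - (-0.6685)(-0.6685)] / [1 - (-0.6685)(-0.6685)]
         = 0.25030775 / 0.55310775 = 0.452548.
  Update: phi_21 = phi_11 - phi_22 phi_11 = -0.6685 - (0.452548)(-0.6685) = -0.365972.
Step k = 3:
  phi_33 = [rho(3) - phi_21 rho(2) - phi_22 rho(1)] / [1 - phi_21 rho(1) - phi_22 rho(2)]
    numerator   = -0.6364 - (-0.365972)(0.6972) - (0.452548)(-0.6685) = -0.07871624
    denominator = 1 - (-0.365972)(-0.6685) - (0.452548)(0.6972) = 0.4398315
  phi_33 = -0.07871624 / 0.4398315 = -0.179.
Therefore phi_{33} = -0.1790.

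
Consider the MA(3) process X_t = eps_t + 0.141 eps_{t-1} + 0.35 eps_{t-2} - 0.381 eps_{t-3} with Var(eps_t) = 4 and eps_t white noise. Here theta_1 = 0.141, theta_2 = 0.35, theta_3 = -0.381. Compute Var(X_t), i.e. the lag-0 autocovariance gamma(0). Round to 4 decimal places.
\gamma(0) = 5.1502

For an MA(q) process X_t = eps_t + sum_i theta_i eps_{t-i} with
Var(eps_t) = sigma^2, the variance is
  gamma(0) = sigma^2 * (1 + sum_i theta_i^2).
  sum_i theta_i^2 = (0.141)^2 + (0.35)^2 + (-0.381)^2 = 0.019881 + 0.1225 + 0.145161 = 0.287542.
  gamma(0) = 4 * (1 + 0.287542) = 4 * 1.287542 = 5.150168, which rounds to 5.1502.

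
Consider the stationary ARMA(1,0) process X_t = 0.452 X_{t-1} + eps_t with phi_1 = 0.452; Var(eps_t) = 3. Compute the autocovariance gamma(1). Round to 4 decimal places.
\gamma(1) = 1.7042

Multiply the model equation by X_{t-k} and take expectations. With theta_0 = psi_0 = 1 and psi_j the MA(infinity) weights, this gives
  gamma(k) - sum_i phi_i gamma(k-i) = c_k,
  c_k = sigma^2 * sum_{j=k..q} theta_j psi_{j-k}   (c_k = 0 for k > q),
using gamma(-m) = gamma(m).
Pure AR (q = 0): c_0 = sigma^2 = 3, c_k = 0 for k >= 1.
Equations for k = 0 and k = 1 (AR order 1):
  gamma(0) = phi_1 gamma(1) + c_0
  gamma(1) = phi_1 gamma(0) + c_1
Substituting the second into the first: gamma(0) (1 - phi_1^2) = c_0 + phi_1 c_1, so
  gamma(0) = c_0 / (1 - phi_1^2) = 3 / (1 - (0.452)^2) = 3 / 0.795696 = 3.770284.
  gamma(1) = phi_1 gamma(0) = (0.452)(3.770284) = 1.704168.
Therefore gamma(1) = 1.7042 (to 4 decimal places).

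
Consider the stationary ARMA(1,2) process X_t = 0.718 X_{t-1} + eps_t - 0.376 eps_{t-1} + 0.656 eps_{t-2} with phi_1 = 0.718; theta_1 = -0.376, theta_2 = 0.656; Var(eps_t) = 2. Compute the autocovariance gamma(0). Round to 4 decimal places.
\gamma(0) = 5.5893

Multiply the model equation by X_{t-k} and take expectations. With theta_0 = psi_0 = 1 and psi_j the MA(infinity) weights, this gives
  gamma(k) - sum_i phi_i gamma(k-i) = c_k,
  c_k = sigma^2 * sum_{j=k..q} theta_j psi_{j-k}   (c_k = 0 for k > q),
using gamma(-m) = gamma(m).
psi-weights needed (psi_j = theta_j + sum_i phi_i psi_{j-i}):
  psi_1 = theta_1 + phi_1 = -0.376 + (0.718) = 0.342
  psi_2 = theta_2 + phi_1 psi_1 = 0.656 + (0.718)(0.342) = 0.901556
Right-hand sides:
  c_0 = sigma^2 (1 + theta_1 psi_1 + theta_2 psi_2) = 2 * (1 + (-0.376)(0.342) + (0.656)(0.901556)) = 2 * 1.462829 = 2.925657
  c_1 = sigma^2 (theta_1 + theta_2 psi_1) = 2 * (-0.376 + (0.656)(0.342)) = -0.303296
  c_2 = sigma^2 theta_2 = 2 * (0.656) = 1.312
Equations for k = 0 and k = 1 (AR order 1):
  gamma(0) = phi_1 gamma(1) + c_0
  gamma(1) = phi_1 gamma(0) + c_1
Substituting the second into the first: gamma(0) (1 - phi_1^2) = c_0 + phi_1 c_1, so
  gamma(0) = (c_0 + phi_1 c_1) / (1 - phi_1^2) = (2.925657 + (0.718)(-0.303296)) / (1 - (0.718)^2) = 2.707891 / 0.484476 = 5.589319.
Therefore gamma(0) = 5.5893 (to 4 decimal places).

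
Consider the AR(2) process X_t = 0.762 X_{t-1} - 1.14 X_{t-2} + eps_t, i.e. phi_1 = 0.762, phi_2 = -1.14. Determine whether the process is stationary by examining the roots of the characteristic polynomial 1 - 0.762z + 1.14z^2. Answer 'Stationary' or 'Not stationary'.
\text{Not stationary}

The AR(p) characteristic polynomial is P(z) = 1 - 0.762z + 1.14z^2.
Stationarity requires all roots to lie outside the unit circle, i.e. |z| > 1 for every root.
Set 1 + (-0.762) z + (1.14) z^2 = 0, i.e. a z^2 + b z + c = 0 with a = 1.14, b = -0.762, c = 1.
Discriminant D = b^2 - 4ac = (-0.762)^2 - 4*(1.14)*1 = 0.580644 - (4.56) = -3.979356.
D < 0, so the roots are the complex-conjugate pair z = (-b +/- i sqrt(-D)) / (2a) = 0.3342 +/- 0.8749i.
For a conjugate pair |z|^2 = z * conj(z) = (product of roots) = c/a = 1/(1.14) = 0.877193, so |z| = sqrt(0.877193) = 0.9366 for both roots.
Moduli of all roots: 0.9366, 0.9366.
All moduli strictly greater than 1? No.
Verdict: Not stationary.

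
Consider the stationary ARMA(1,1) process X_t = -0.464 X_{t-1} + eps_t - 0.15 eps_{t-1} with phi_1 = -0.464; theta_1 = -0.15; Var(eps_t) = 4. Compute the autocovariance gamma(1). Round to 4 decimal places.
\gamma(1) = -3.3477

Multiply the model equation by X_{t-k} and take expectations. With theta_0 = psi_0 = 1 and psi_j the MA(infinity) weights, this gives
  gamma(k) - sum_i phi_i gamma(k-i) = c_k,
  c_k = sigma^2 * sum_{j=k..q} theta_j psi_{j-k}   (c_k = 0 for k > q),
using gamma(-m) = gamma(m).
psi-weights needed (psi_j = theta_j + sum_i phi_i psi_{j-i}):
  psi_1 = theta_1 + phi_1 = -0.15 + (-0.464) = -0.614
Right-hand sides:
  c_0 = sigma^2 (1 + theta_1 psi_1) = 4 * (1 + (-0.15)(-0.614)) = 4 * 1.0921 = 4.3684
  c_1 = sigma^2 theta_1 = 4 * (-0.15) = -0.6
  c_2 = 0
Equations for k = 0 and k = 1 (AR order 1):
  gamma(0) = phi_1 gamma(1) + c_0
  gamma(1) = phi_1 gamma(0) + c_1
Substituting the second into the first: gamma(0) (1 - phi_1^2) = c_0 + phi_1 c_1, so
  gamma(0) = (c_0 + phi_1 c_1) / (1 - phi_1^2) = (4.3684 + (-0.464)(-0.6)) / (1 - (-0.464)^2) = 4.6468 / 0.784704 = 5.921723.
  gamma(1) = phi_1 gamma(0) + c_1 = (-0.464)(5.921723) + (-0.6) = -3.34768.
Therefore gamma(1) = -3.3477 (to 4 decimal places).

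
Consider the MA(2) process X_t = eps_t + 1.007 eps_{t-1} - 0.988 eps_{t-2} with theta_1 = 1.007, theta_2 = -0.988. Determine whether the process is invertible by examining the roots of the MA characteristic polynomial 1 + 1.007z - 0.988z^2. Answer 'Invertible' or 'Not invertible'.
\text{Not invertible}

The MA(q) characteristic polynomial is P(z) = 1 + 1.007z - 0.988z^2.
Invertibility requires all roots to lie outside the unit circle, i.e. |z| > 1 for every root.
Set 1 + (1.007) z + (-0.988) z^2 = 0, i.e. a z^2 + b z + c = 0 with a = -0.988, b = 1.007, c = 1.
Discriminant D = b^2 - 4ac = (1.007)^2 - 4*(-0.988)*1 = 1.014049 - (-3.952) = 4.966049.
D >= 0, so the roots are real: z = (-b +/- sqrt(D)) / (2a) = (-1.007 +/- 2.228463) / (-1.976).
  z_1 = (-1.007 + 2.228463) / (-1.976) = -0.6181,   |z_1| = 0.6181.
  z_2 = (-1.007 - 2.228463) / (-1.976) = 1.6374,   |z_2| = 1.6374.
Moduli of all roots: 0.6181, 1.6374.
All moduli strictly greater than 1? No.
Verdict: Not invertible.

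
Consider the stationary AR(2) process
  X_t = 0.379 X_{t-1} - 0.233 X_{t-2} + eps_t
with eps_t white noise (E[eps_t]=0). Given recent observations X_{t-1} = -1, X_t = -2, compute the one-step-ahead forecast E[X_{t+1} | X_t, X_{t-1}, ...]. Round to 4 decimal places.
E[X_{t+1} \mid \mathcal F_t] = -0.5250

For an AR(p) model X_t = c + sum_i phi_i X_{t-i} + eps_t, the
one-step-ahead conditional mean is
  E[X_{t+1} | X_t, ...] = c + sum_i phi_i X_{t+1-i}.
Substitute known values:
  E[X_{t+1} | ...] = (0.379) * (-2) + (-0.233) * (-1)
                   = -0.5250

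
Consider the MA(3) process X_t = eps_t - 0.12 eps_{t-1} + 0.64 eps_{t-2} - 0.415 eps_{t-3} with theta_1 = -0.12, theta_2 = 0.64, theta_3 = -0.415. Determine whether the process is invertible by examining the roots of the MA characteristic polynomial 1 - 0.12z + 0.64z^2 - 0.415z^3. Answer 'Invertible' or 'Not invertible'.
\text{Invertible}

The MA(q) characteristic polynomial is P(z) = 1 - 0.12z + 0.64z^2 - 0.415z^3.
Invertibility requires all roots to lie outside the unit circle, i.e. |z| > 1 for every root.
Degree 3: look for a simple real root z0 first, then factor out (1 - z/z0) and solve the remaining quadratic.
Testing z0 = 2: P(2) = 1 + (-0.12)(2) + (0.64)(2)^2 + (-0.415)(2)^3
  = 1 + (-0.24) + (2.56) + (-3.32) = 0.  So z_0 = 2 is a root, |z_0| = 2.
Divide out the factor (1 - 0.5 z) = (1 - z/z0) (since 1/z0 = 0.5):
  P(z) = (1 - 0.5 z)(1 + (0.38) z + (0.83) z^2)
  [check: z-coef 0.38 - (0.5) = -0.12; z^2-coef 0.83 - (0.5)(0.38) = 0.64; z^3-coef -(0.5)(0.83) = -0.415.]
Remaining roots from the quadratic factor 1 + (0.38) z + (0.83) z^2:
  Set 1 + (0.38) z + (0.83) z^2 = 0, i.e. a z^2 + b z + c = 0 with a = 0.83, b = 0.38, c = 1.
  Discriminant D = b^2 - 4ac = (0.38)^2 - 4*(0.83)*1 = 0.1444 - (3.32) = -3.1756.
  D < 0, so the roots are the complex-conjugate pair z = (-b +/- i sqrt(-D)) / (2a) = -0.2289 +/- 1.0735i.
  For a conjugate pair |z|^2 = z * conj(z) = (product of roots) = c/a = 1/(0.83) = 1.204819, so |z| = sqrt(1.204819) = 1.0976 for both roots.
Moduli of all roots: 2.0000, 1.0976, 1.0976.
All moduli strictly greater than 1? Yes.
Verdict: Invertible.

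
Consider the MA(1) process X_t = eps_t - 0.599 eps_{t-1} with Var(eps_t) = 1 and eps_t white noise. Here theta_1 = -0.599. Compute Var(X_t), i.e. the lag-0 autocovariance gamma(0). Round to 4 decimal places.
\gamma(0) = 1.3588

For an MA(q) process X_t = eps_t + sum_i theta_i eps_{t-i} with
Var(eps_t) = sigma^2, the variance is
  gamma(0) = sigma^2 * (1 + sum_i theta_i^2).
  sum_i theta_i^2 = (-0.599)^2 = 0.358801.
  gamma(0) = 1 * (1 + 0.358801) = 1 * 1.358801 = 1.358801, which rounds to 1.3588.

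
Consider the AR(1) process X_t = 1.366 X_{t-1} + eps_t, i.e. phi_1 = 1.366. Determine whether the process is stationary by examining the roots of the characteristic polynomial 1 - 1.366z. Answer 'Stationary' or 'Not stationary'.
\text{Not stationary}

The AR(p) characteristic polynomial is P(z) = 1 - 1.366z.
Stationarity requires all roots to lie outside the unit circle, i.e. |z| > 1 for every root.
This is linear in z: 1 + (-1.366) z = 0  =>  z = -1/(-1.366) = 0.732064,  |z| = 0.732064.
Moduli of all roots: 0.7321.
All moduli strictly greater than 1? No.
Verdict: Not stationary.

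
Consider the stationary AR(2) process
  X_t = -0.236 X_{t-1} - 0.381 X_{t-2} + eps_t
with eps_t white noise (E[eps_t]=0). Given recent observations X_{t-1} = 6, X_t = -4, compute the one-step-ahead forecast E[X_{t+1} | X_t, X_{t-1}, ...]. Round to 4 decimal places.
E[X_{t+1} \mid \mathcal F_t] = -1.3420

For an AR(p) model X_t = c + sum_i phi_i X_{t-i} + eps_t, the
one-step-ahead conditional mean is
  E[X_{t+1} | X_t, ...] = c + sum_i phi_i X_{t+1-i}.
Substitute known values:
  E[X_{t+1} | ...] = (-0.236) * (-4) + (-0.381) * (6)
                   = -1.3420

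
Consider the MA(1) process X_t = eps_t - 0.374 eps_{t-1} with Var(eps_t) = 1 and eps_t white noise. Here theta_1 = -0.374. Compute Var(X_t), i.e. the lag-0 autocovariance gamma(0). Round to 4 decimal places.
\gamma(0) = 1.1399

For an MA(q) process X_t = eps_t + sum_i theta_i eps_{t-i} with
Var(eps_t) = sigma^2, the variance is
  gamma(0) = sigma^2 * (1 + sum_i theta_i^2).
  sum_i theta_i^2 = (-0.374)^2 = 0.139876.
  gamma(0) = 1 * (1 + 0.139876) = 1 * 1.139876 = 1.139876, which rounds to 1.1399.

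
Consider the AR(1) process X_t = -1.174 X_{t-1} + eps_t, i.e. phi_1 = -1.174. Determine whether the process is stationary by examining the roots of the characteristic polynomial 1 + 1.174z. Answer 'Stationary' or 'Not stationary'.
\text{Not stationary}

The AR(p) characteristic polynomial is P(z) = 1 + 1.174z.
Stationarity requires all roots to lie outside the unit circle, i.e. |z| > 1 for every root.
This is linear in z: 1 + (1.174) z = 0  =>  z = -1/(1.174) = -0.851789,  |z| = 0.851789.
Moduli of all roots: 0.8518.
All moduli strictly greater than 1? No.
Verdict: Not stationary.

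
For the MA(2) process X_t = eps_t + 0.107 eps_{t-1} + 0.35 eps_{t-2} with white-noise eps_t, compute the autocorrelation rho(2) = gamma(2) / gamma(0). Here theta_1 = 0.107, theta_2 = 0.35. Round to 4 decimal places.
\rho(2) = 0.3087

For an MA(q) process with theta_0 = 1, the autocovariance is
  gamma(k) = sigma^2 * sum_{i=0..q-k} theta_i * theta_{i+k},
and rho(k) = gamma(k) / gamma(0). Sigma^2 cancels.
  numerator   = (1)*(0.35) = 0.35.
  denominator = (1)^2 + (0.107)^2 + (0.35)^2 = 1.133949.
  rho(2) = 0.35 / 1.133949 = 0.3087.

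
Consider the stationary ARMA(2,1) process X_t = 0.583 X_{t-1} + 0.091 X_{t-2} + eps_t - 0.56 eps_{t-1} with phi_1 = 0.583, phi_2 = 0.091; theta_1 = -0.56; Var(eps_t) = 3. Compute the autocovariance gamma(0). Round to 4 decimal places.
\gamma(0) = 3.0591

Multiply the model equation by X_{t-k} and take expectations. With theta_0 = psi_0 = 1 and psi_j the MA(infinity) weights, this gives
  gamma(k) - sum_i phi_i gamma(k-i) = c_k,
  c_k = sigma^2 * sum_{j=k..q} theta_j psi_{j-k}   (c_k = 0 for k > q),
using gamma(-m) = gamma(m).
psi-weights needed (psi_j = theta_j + sum_i phi_i psi_{j-i}):
  psi_1 = theta_1 + phi_1 = -0.56 + (0.583) = 0.023
Right-hand sides:
  c_0 = sigma^2 (1 + theta_1 psi_1) = 3 * (1 + (-0.56)(0.023)) = 3 * 0.98712 = 2.96136
  c_1 = sigma^2 theta_1 = 3 * (-0.56) = -1.68
  c_2 = 0
Equations for k = 0, 1, 2 (AR order 2, c_2 = 0):
  (E0) gamma(0) = phi_1 gamma(1) + phi_2 gamma(2) + c_0
  (E1) gamma(1) = phi_1 gamma(0) + phi_2 gamma(1) + c_1
  (E2) gamma(2) = phi_1 gamma(1) + phi_2 gamma(0)
From (E1): gamma(1) = A gamma(0) + B with
  A = phi_1 / (1 - phi_2) = 0.583 / 0.909 = 0.641364,   B = c_1 / (1 - phi_2) = -1.68 / 0.909 = -1.848185.
Insert (E2) into (E0): gamma(0) (1 - phi_2^2) = phi_1 (1 + phi_2) gamma(1) + c_0.
  phi_1 (1 + phi_2) = (0.583)(1.091) = 0.636053,   1 - phi_2^2 = 0.991719.
Replace gamma(1) by A gamma(0) + B and collect gamma(0):
  gamma(0) [0.991719 - (0.636053)(0.641364)] = (0.636053)(-1.848185) + 2.96136
  gamma(0) * 0.583777 = 1.785817
  gamma(0) = 1.785817 / 0.583777 = 3.059071.
Therefore gamma(0) = 3.0591 (to 4 decimal places).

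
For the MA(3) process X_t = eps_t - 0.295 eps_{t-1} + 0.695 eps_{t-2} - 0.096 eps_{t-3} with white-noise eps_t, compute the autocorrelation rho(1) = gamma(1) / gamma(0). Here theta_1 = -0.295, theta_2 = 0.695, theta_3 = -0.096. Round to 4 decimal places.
\rho(1) = -0.3589

For an MA(q) process with theta_0 = 1, the autocovariance is
  gamma(k) = sigma^2 * sum_{i=0..q-k} theta_i * theta_{i+k},
and rho(k) = gamma(k) / gamma(0). Sigma^2 cancels.
  numerator   = (1)*(-0.295) + (-0.295)*(0.695) + (0.695)*(-0.096) = -0.566745.
  denominator = (1)^2 + (-0.295)^2 + (0.695)^2 + (-0.096)^2 = 1.579266.
  rho(1) = -0.566745 / 1.579266 = -0.3589.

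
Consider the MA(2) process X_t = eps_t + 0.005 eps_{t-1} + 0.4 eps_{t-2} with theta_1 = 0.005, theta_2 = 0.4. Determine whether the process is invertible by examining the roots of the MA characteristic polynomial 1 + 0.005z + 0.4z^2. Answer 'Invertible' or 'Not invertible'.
\text{Invertible}

The MA(q) characteristic polynomial is P(z) = 1 + 0.005z + 0.4z^2.
Invertibility requires all roots to lie outside the unit circle, i.e. |z| > 1 for every root.
Set 1 + (0.005) z + (0.4) z^2 = 0, i.e. a z^2 + b z + c = 0 with a = 0.4, b = 0.005, c = 1.
Discriminant D = b^2 - 4ac = (0.005)^2 - 4*(0.4)*1 = 0.000025 - (1.6) = -1.599975.
D < 0, so the roots are the complex-conjugate pair z = (-b +/- i sqrt(-D)) / (2a) = -0.0062 +/- 1.5811i.
For a conjugate pair |z|^2 = z * conj(z) = (product of roots) = c/a = 1/(0.4) = 2.5, so |z| = sqrt(2.5) = 1.5811 for both roots.
Moduli of all roots: 1.5811, 1.5811.
All moduli strictly greater than 1? Yes.
Verdict: Invertible.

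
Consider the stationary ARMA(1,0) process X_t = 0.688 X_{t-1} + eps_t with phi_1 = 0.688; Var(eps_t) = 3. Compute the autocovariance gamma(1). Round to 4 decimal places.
\gamma(1) = 3.9191

Multiply the model equation by X_{t-k} and take expectations. With theta_0 = psi_0 = 1 and psi_j the MA(infinity) weights, this gives
  gamma(k) - sum_i phi_i gamma(k-i) = c_k,
  c_k = sigma^2 * sum_{j=k..q} theta_j psi_{j-k}   (c_k = 0 for k > q),
using gamma(-m) = gamma(m).
Pure AR (q = 0): c_0 = sigma^2 = 3, c_k = 0 for k >= 1.
Equations for k = 0 and k = 1 (AR order 1):
  gamma(0) = phi_1 gamma(1) + c_0
  gamma(1) = phi_1 gamma(0) + c_1
Substituting the second into the first: gamma(0) (1 - phi_1^2) = c_0 + phi_1 c_1, so
  gamma(0) = c_0 / (1 - phi_1^2) = 3 / (1 - (0.688)^2) = 3 / 0.526656 = 5.696318.
  gamma(1) = phi_1 gamma(0) = (0.688)(5.696318) = 3.919067.
Therefore gamma(1) = 3.9191 (to 4 decimal places).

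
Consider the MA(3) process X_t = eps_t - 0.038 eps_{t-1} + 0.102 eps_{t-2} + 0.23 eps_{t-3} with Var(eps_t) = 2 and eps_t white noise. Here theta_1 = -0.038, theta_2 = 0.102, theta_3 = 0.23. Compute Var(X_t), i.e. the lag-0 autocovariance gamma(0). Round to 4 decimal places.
\gamma(0) = 2.1295

For an MA(q) process X_t = eps_t + sum_i theta_i eps_{t-i} with
Var(eps_t) = sigma^2, the variance is
  gamma(0) = sigma^2 * (1 + sum_i theta_i^2).
  sum_i theta_i^2 = (-0.038)^2 + (0.102)^2 + (0.23)^2 = 0.001444 + 0.010404 + 0.0529 = 0.064748.
  gamma(0) = 2 * (1 + 0.064748) = 2 * 1.064748 = 2.129496, which rounds to 2.1295.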